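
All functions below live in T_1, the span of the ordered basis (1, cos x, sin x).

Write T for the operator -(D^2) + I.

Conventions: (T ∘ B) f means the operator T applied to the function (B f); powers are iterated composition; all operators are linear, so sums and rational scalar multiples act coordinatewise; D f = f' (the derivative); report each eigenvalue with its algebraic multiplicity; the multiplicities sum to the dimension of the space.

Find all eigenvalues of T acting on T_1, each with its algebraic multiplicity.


image of 1: 1
image of cos x: 2cos x
image of sin x: 2sin x
the matrix is diagonal; its diagonal is (1, 2, 2)
for a triangular matrix the eigenvalues are the diagonal entries, with algebraic multiplicity their repetition count

λ = 1 (multiplicity 1), λ = 2 (multiplicity 2)


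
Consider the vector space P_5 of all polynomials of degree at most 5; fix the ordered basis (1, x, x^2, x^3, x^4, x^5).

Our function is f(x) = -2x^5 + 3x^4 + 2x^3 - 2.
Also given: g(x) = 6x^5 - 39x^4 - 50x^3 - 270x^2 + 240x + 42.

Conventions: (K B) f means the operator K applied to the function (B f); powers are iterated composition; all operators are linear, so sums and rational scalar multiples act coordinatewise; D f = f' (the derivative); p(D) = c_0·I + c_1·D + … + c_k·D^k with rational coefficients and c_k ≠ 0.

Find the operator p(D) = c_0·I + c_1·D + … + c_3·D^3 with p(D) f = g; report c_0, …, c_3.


c_0 = -3, c_1 = 3, c_2 = 2, c_3 = 3

D^0 f = -2x^5 + 3x^4 + 2x^3 - 2
D^1 f = -10x^4 + 12x^3 + 6x^2
D^2 f = -40x^3 + 36x^2 + 12x
D^3 f = -120x^2 + 72x + 12
matching coefficients of g against c_0 f + c_1 Df + … from the top degree down determines the c_i
solution: c_0 = -3, c_1 = 3, c_2 = 2, c_3 = 3


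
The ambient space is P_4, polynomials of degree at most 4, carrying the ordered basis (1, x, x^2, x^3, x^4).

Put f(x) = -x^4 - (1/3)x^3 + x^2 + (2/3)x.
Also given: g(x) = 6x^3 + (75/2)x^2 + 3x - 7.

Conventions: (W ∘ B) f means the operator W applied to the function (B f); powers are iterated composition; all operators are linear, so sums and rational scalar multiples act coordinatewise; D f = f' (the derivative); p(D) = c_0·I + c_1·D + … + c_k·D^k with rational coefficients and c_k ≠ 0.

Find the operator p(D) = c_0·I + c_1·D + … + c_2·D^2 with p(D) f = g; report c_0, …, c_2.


c_0 = 0, c_1 = -3/2, c_2 = -3

D^0 f = -x^4 - (1/3)x^3 + x^2 + (2/3)x
D^1 f = -4x^3 - x^2 + 2x + 2/3
D^2 f = -12x^2 - 2x + 2
matching coefficients of g against c_0 f + c_1 Df + … from the top degree down determines the c_i
solution: c_0 = 0, c_1 = -3/2, c_2 = -3


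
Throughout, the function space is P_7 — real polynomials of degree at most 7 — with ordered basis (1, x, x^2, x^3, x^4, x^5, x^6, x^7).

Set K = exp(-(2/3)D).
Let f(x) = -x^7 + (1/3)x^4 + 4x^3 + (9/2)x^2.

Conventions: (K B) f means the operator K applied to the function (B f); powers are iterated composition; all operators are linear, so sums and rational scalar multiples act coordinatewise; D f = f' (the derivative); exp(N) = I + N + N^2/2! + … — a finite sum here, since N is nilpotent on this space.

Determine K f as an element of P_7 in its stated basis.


order-1 term: (14/3)x^6 - (8/9)x^3 - 8x^2 - 6x
order-2 term: -(28/3)x^5 + (8/9)x^2 + (16/3)x + 2
order-3 term: (280/27)x^4 - (32/81)x - 32/27
order-4 term: -(560/81)x^3 + 16/243
order-5 term: (224/81)x^2
order-6 term: -(448/729)x
order-7 term: 128/2187
the series for exp(-(2/3)D) f terminates at order 7
exp(-(2/3)D) f = -x^7 + (14/3)x^6 - (28/3)x^5 + (289/27)x^4 - (308/81)x^3 + (25/162)x^2 - (1222/729)x + 2054/2187

the result is g(x) = -x^7 + (14/3)x^6 - (28/3)x^5 + (289/27)x^4 - (308/81)x^3 + (25/162)x^2 - (1222/729)x + 2054/2187


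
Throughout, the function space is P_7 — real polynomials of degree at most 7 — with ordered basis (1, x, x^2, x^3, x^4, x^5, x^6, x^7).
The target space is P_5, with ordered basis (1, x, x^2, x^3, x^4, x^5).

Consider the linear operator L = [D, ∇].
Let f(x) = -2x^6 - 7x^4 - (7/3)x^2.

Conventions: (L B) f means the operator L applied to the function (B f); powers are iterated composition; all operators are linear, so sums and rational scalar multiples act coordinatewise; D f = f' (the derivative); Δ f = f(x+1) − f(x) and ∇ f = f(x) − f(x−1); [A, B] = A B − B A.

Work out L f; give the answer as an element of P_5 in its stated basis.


g(x) = 0

∇ f = -12x^5 + 30x^4 - 68x^3 + 72x^2 - (134/3)x + 34/3
D ∇ f = -60x^4 + 120x^3 - 204x^2 + 144x - 134/3
D f = -12x^5 - 28x^3 - (14/3)x
∇ D f = -60x^4 + 120x^3 - 204x^2 + 144x - 134/3
[D, ∇] f = 0


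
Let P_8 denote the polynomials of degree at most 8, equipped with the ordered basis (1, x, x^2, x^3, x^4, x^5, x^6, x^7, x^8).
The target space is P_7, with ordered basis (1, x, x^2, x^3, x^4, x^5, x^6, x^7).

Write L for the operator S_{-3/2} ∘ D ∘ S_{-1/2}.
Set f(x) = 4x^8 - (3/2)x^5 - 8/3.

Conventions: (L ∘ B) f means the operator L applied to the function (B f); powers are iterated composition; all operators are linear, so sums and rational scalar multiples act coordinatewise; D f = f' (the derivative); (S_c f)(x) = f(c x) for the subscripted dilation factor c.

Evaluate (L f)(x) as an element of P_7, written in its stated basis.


S_{-1/2} f = (1/64)x^8 + (3/64)x^5 - 8/3
D S_{-1/2} f = (1/8)x^7 + (15/64)x^4
S_{-3/2} D S_{-1/2} f = -(2187/1024)x^7 + (1215/1024)x^4

the image equals g(x) = -(2187/1024)x^7 + (1215/1024)x^4


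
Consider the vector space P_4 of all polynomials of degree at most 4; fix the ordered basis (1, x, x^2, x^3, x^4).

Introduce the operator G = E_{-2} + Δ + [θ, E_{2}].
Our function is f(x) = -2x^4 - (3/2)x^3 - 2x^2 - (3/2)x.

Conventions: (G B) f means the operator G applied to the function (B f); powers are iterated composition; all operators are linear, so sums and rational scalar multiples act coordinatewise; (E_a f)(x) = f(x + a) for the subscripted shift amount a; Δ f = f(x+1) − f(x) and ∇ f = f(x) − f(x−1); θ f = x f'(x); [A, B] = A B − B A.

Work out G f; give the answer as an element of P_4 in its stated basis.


the result is g(x) = -2x^4 + (45/2)x^3 + (95/2)x^2 + 272x + 151

E_{-2} f = -2x^4 + (29/2)x^3 - 41x^2 + (105/2)x - 25
Δ f = -8x^3 - (33/2)x^2 - (33/2)x - 7
E_{2} f = -2x^4 - (35/2)x^3 - 59x^2 - (183/2)x - 55
θ E_{2} f = -8x^4 - (105/2)x^3 - 118x^2 - (183/2)x
θ f = -8x^4 - (9/2)x^3 - 4x^2 - (3/2)x
E_{2} θ f = -8x^4 - (137/2)x^3 - 223x^2 - (655/2)x - 183
[θ, E_{2}] f = 16x^3 + 105x^2 + 236x + 183
(E_{-2} + Δ + [θ, E_{2}]) f = -2x^4 + (45/2)x^3 + (95/2)x^2 + 272x + 151


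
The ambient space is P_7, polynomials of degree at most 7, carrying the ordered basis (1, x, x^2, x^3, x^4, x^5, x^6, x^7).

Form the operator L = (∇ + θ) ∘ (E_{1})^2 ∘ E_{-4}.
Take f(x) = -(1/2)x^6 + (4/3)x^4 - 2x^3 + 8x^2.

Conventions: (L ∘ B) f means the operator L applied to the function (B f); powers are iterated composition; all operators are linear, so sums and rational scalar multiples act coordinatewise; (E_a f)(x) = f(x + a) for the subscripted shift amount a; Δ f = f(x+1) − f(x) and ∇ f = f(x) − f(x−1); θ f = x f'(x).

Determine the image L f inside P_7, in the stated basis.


the result is g(x) = -3x^6 + 27x^5 - (463/6)x^4 + (52/3)x^3 + (611/2)x^2 - (1465/3)x + 1007/6

E_{-4} f = -(1/2)x^6 + 12x^5 - (356/3)x^4 + (1850/3)x^3 - 1760x^2 + (7712/3)x - 4352/3
E_{1} E_{-4} f = -(1/2)x^6 + 9x^5 - (397/6)x^4 + 252x^3 - (1019/2)x^2 + 483x - 261/2
E_{1} E_{1} E_{-4} f = -(1/2)x^6 + 6x^5 - (86/3)x^4 + (202/3)x^3 - 68x^2 - (8/3)x + 112/3
∇ (E_{1})^2 E_{-4} f = -3x^5 + (75/2)x^4 - (554/3)x^3 + (883/2)x^2 - (1457/3)x + 1007/6
θ (E_{1})^2 E_{-4} f = -3x^6 + 30x^5 - (344/3)x^4 + 202x^3 - 136x^2 - (8/3)x
(∇ + θ) (E_{1})^2 E_{-4} f = -3x^6 + 27x^5 - (463/6)x^4 + (52/3)x^3 + (611/2)x^2 - (1465/3)x + 1007/6


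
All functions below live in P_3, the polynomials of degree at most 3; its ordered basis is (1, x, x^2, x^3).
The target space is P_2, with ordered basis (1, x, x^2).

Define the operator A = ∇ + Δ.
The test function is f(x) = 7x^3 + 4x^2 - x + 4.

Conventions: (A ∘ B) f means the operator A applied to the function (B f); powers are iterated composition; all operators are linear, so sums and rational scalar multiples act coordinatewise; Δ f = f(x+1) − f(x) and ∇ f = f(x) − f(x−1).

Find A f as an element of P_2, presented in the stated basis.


∇ f = 21x^2 - 13x + 2
Δ f = 21x^2 + 29x + 10
(∇ + Δ) f = 42x^2 + 16x + 12

g(x) = 42x^2 + 16x + 12


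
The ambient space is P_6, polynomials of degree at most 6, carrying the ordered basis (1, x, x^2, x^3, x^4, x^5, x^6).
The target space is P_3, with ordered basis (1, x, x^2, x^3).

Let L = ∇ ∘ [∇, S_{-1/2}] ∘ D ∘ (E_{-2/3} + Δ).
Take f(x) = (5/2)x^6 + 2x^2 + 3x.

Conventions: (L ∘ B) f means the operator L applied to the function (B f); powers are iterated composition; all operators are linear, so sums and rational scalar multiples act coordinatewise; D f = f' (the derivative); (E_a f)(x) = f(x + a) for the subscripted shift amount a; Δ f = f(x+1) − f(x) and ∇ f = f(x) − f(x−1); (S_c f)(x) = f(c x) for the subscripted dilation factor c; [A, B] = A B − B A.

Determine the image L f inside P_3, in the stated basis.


g(x) = -(225/8)x^3 + (225/4)x^2 - (8925/16)x + 4925/24

E_{-2/3} f = (5/2)x^6 - 10x^5 + (50/3)x^4 - (400/27)x^3 + (254/27)x^2 - (133/81)x - 650/729
Δ f = 15x^5 + (75/2)x^4 + 50x^3 + (75/2)x^2 + 19x + 15/2
(E_{-2/3} + Δ) f = (5/2)x^6 + 5x^5 + (325/6)x^4 + (950/27)x^3 + (2533/54)x^2 + (1406/81)x + 9635/1458
D (E_{-2/3} + Δ) f = 15x^5 + 25x^4 + (650/3)x^3 + (950/9)x^2 + (2533/27)x + 1406/81
S_{-1/2} D (E_{-2/3} + Δ) f = -(15/32)x^5 + (25/16)x^4 - (325/12)x^3 + (475/18)x^2 - (2533/54)x + 1406/81
∇ S_{-1/2} D (E_{-2/3} + Δ) f = -(75/32)x^4 + (175/16)x^3 - (1525/16)x^2 + (41075/288)x - 88483/864
∇ D (E_{-2/3} + Δ) f = 75x^4 - 50x^3 + 650x^2 - (3725/9)x + 5263/27
S_{-1/2} ∇ D (E_{-2/3} + Δ) f = (75/16)x^4 + (25/4)x^3 + (325/2)x^2 + (3725/18)x + 5263/27
[∇, S_{-1/2}] D (E_{-2/3} + Δ) f = -(225/32)x^4 + (75/16)x^3 - (4125/16)x^2 - (6175/96)x - 85633/288
∇ [∇, S_{-1/2}] D (E_{-2/3} + Δ) f = -(225/8)x^3 + (225/4)x^2 - (8925/16)x + 4925/24


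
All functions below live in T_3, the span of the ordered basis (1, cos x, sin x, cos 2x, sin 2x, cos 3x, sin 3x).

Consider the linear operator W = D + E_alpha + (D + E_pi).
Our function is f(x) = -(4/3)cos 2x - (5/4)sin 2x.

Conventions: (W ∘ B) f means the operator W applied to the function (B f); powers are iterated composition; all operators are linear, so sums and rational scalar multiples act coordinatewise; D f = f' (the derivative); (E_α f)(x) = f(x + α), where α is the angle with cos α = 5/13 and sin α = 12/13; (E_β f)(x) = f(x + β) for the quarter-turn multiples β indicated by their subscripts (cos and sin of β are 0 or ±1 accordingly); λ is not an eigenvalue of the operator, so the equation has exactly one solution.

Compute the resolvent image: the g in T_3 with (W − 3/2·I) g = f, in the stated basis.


the image equals g(x) = (15196/47931)cos 2x - (19367/95862)sin 2x

write g with unknown coordinates in the stated basis and equate coefficients in (W − 3/2·I) g = f
solving from the highest basis element down gives g = (15196/47931)cos 2x - (19367/95862)sin 2x
check: W g = -(41114/47931)cos 2x - (24813/15977)sin 2x
so W g − 3/2·g = -(4/3)cos 2x - (5/4)sin 2x = f ✓


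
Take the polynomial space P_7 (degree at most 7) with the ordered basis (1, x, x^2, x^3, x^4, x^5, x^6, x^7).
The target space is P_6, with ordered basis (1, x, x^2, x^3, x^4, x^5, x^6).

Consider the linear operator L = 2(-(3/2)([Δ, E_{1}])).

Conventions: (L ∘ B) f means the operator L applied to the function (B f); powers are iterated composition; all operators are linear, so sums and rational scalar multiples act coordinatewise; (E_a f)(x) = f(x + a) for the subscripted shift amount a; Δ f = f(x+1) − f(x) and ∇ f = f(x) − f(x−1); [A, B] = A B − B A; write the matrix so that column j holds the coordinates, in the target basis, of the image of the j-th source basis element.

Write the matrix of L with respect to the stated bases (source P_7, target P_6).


the matrix is [[0, 0, 0, 0, 0, 0, 0, 0]; [0, 0, 0, 0, 0, 0, 0, 0]; [0, 0, 0, 0, 0, 0, 0, 0]; [0, 0, 0, 0, 0, 0, 0, 0]; [0, 0, 0, 0, 0, 0, 0, 0]; [0, 0, 0, 0, 0, 0, 0, 0]; [0, 0, 0, 0, 0, 0, 0, 0]] (rows listed top to bottom)

image of 1: 0
image of x: 0
image of x^2: 0
image of x^3: 0
image of x^4: 0
image of x^5: 0
image of x^6: 0
image of x^7: 0
each image's coordinates form column j of the matrix


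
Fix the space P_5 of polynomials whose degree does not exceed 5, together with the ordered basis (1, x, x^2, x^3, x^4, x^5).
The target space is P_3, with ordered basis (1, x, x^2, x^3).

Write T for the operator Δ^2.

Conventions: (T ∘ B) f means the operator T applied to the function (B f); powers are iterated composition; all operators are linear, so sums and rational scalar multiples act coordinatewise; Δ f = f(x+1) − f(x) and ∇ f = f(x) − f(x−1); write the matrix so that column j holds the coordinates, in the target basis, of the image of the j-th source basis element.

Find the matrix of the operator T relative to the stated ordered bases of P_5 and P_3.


image of 1: 0
image of x: 0
image of x^2: 2
image of x^3: 6x + 6
image of x^4: 12x^2 + 24x + 14
image of x^5: 20x^3 + 60x^2 + 70x + 30
each image's coordinates form column j of the matrix

the matrix is [[0, 0, 2, 6, 14, 30]; [0, 0, 0, 6, 24, 70]; [0, 0, 0, 0, 12, 60]; [0, 0, 0, 0, 0, 20]] (rows listed top to bottom)


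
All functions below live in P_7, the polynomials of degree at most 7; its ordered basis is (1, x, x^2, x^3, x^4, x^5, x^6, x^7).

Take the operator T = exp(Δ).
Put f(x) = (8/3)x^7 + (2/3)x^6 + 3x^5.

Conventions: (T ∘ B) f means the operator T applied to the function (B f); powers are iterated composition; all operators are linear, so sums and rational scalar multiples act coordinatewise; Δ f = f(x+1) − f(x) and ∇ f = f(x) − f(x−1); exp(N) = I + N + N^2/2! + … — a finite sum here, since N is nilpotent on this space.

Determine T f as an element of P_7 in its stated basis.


the image equals g(x) = (8/3)x^7 + (58/3)x^6 + 119x^5 + (1505/3)x^4 + (4580/3)x^3 + 3212x^2 + (12667/3)x + 2630

order-1 term: (56/3)x^6 + 60x^5 + (355/3)x^4 + (410/3)x^3 + 96x^2 + (113/3)x + 19/3
order-2 term: 56x^5 + 290x^4 + (2170/3)x^3 + 1000x^2 + (2231/3)x + 701/3
order-3 term: (280/3)x^4 + (1720/3)x^3 + 1490x^2 + 1870x + 2813/3
order-4 term: (280/3)x^3 + 570x^2 + (3805/3)x + 3020/3
order-5 term: 56x^2 + 284x + 1159/3
order-6 term: (56/3)x + 170/3
order-7 term: 8/3
the series for exp(Δ) f terminates at order 7
exp(Δ) f = (8/3)x^7 + (58/3)x^6 + 119x^5 + (1505/3)x^4 + (4580/3)x^3 + 3212x^2 + (12667/3)x + 2630


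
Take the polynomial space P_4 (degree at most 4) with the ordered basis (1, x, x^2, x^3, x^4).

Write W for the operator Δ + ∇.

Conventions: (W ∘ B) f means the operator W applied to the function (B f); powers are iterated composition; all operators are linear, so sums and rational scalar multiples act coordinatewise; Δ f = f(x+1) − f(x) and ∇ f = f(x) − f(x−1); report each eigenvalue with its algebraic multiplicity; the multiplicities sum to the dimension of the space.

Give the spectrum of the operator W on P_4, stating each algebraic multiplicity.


image of 1: 0
image of x: 2
image of x^2: 4x
image of x^3: 6x^2 + 2
image of x^4: 8x^3 + 8x
the matrix is upper triangular; its diagonal is (0, 0, 0, 0, 0)
for a triangular matrix the eigenvalues are the diagonal entries, with algebraic multiplicity their repetition count

λ = 0 (multiplicity 5)


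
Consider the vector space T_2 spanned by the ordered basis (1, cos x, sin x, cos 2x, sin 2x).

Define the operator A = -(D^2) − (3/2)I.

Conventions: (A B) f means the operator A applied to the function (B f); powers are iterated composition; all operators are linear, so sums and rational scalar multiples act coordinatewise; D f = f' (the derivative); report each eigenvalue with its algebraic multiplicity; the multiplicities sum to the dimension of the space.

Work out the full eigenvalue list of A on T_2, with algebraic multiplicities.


image of 1: -3/2
image of cos x: -(1/2)cos x
image of sin x: -(1/2)sin x
image of cos 2x: (5/2)cos 2x
image of sin 2x: (5/2)sin 2x
the matrix is diagonal; its diagonal is (-3/2, -1/2, -1/2, 5/2, 5/2)
for a triangular matrix the eigenvalues are the diagonal entries, with algebraic multiplicity their repetition count

λ = -3/2 (multiplicity 1), λ = -1/2 (multiplicity 2), λ = 5/2 (multiplicity 2)


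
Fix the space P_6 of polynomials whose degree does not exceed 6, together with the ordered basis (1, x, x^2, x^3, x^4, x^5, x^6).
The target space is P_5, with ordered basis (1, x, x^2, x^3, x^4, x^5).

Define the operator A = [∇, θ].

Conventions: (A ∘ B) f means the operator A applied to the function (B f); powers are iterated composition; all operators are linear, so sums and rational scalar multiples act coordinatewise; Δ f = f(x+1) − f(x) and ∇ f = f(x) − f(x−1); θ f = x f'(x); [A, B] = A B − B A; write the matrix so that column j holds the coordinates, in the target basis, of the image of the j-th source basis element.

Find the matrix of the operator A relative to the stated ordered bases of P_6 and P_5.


the matrix is [[0, 1, -2, 3, -4, 5, -6]; [0, 0, 2, -6, 12, -20, 30]; [0, 0, 0, 3, -12, 30, -60]; [0, 0, 0, 0, 4, -20, 60]; [0, 0, 0, 0, 0, 5, -30]; [0, 0, 0, 0, 0, 0, 6]] (rows listed top to bottom)

image of 1: 0
image of x: 1
image of x^2: 2x - 2
image of x^3: 3x^2 - 6x + 3
image of x^4: 4x^3 - 12x^2 + 12x - 4
image of x^5: 5x^4 - 20x^3 + 30x^2 - 20x + 5
image of x^6: 6x^5 - 30x^4 + 60x^3 - 60x^2 + 30x - 6
each image's coordinates form column j of the matrix


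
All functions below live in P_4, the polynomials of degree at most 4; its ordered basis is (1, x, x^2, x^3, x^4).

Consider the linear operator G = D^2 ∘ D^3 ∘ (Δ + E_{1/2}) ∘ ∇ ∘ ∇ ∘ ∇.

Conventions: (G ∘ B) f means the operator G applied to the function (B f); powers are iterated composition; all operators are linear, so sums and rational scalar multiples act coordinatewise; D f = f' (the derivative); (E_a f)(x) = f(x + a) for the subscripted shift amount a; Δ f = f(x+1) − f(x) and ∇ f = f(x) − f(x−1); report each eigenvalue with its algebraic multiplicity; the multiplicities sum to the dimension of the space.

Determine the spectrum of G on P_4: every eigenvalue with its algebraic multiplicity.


λ = 0 (multiplicity 5)

image of 1: 0
image of x: 0
image of x^2: 0
image of x^3: 0
image of x^4: 0
the matrix is upper triangular; its diagonal is (0, 0, 0, 0, 0)
for a triangular matrix the eigenvalues are the diagonal entries, with algebraic multiplicity their repetition count


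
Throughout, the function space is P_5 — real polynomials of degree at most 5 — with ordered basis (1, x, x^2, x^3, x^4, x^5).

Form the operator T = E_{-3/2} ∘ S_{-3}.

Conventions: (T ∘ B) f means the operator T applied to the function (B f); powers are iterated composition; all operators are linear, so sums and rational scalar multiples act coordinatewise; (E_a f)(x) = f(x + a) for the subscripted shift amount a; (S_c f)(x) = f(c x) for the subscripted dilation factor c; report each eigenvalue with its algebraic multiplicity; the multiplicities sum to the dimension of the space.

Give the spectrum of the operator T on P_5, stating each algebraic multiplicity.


image of 1: 1
image of x: -3x + 9/2
image of x^2: 9x^2 - 27x + 81/4
image of x^3: -27x^3 + (243/2)x^2 - (729/4)x + 729/8
image of x^4: 81x^4 - 486x^3 + (2187/2)x^2 - (2187/2)x + 6561/16
image of x^5: -243x^5 + (3645/2)x^4 - (10935/2)x^3 + (32805/4)x^2 - (98415/16)x + 59049/32
the matrix is upper triangular; its diagonal is (1, -3, 9, -27, 81, -243)
for a triangular matrix the eigenvalues are the diagonal entries, with algebraic multiplicity their repetition count

λ = -243 (multiplicity 1), λ = -27 (multiplicity 1), λ = -3 (multiplicity 1), λ = 1 (multiplicity 1), λ = 9 (multiplicity 1), λ = 81 (multiplicity 1)


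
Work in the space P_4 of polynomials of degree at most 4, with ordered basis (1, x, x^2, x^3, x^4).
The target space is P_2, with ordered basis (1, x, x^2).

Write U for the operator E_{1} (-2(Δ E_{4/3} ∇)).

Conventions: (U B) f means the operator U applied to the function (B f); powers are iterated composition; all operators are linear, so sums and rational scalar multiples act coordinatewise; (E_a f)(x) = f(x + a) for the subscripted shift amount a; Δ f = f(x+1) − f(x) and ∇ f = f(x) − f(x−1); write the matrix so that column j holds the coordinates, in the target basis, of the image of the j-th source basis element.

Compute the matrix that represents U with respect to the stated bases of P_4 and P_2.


the matrix is [[0, 0, -4, -28, -404/3]; [0, 0, 0, -12, -112]; [0, 0, 0, 0, -24]] (rows listed top to bottom)

image of 1: 0
image of x: 0
image of x^2: -4
image of x^3: -12x - 28
image of x^4: -24x^2 - 112x - 404/3
each image's coordinates form column j of the matrix


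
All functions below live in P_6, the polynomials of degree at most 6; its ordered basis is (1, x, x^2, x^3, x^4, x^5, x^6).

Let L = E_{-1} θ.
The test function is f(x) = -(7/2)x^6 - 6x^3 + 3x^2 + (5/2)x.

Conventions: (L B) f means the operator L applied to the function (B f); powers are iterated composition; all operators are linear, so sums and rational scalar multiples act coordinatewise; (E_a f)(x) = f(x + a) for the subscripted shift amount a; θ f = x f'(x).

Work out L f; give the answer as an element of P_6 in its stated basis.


g(x) = -21x^6 + 126x^5 - 315x^4 + 402x^3 - 255x^2 + (125/2)x + 1/2

θ f = -21x^6 - 18x^3 + 6x^2 + (5/2)x
E_{-1} θ f = -21x^6 + 126x^5 - 315x^4 + 402x^3 - 255x^2 + (125/2)x + 1/2


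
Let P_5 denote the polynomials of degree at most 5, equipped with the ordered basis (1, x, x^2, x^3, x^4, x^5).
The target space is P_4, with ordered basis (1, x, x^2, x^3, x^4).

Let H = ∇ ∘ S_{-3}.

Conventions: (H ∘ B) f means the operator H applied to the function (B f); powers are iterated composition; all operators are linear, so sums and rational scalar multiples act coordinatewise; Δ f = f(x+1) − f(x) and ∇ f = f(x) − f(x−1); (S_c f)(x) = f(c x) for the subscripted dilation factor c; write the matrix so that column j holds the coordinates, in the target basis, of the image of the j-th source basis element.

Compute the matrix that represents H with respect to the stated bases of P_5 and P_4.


the matrix is [[0, -3, -9, -27, -81, -243]; [0, 0, 18, 81, 324, 1215]; [0, 0, 0, -81, -486, -2430]; [0, 0, 0, 0, 324, 2430]; [0, 0, 0, 0, 0, -1215]] (rows listed top to bottom)

image of 1: 0
image of x: -3
image of x^2: 18x - 9
image of x^3: -81x^2 + 81x - 27
image of x^4: 324x^3 - 486x^2 + 324x - 81
image of x^5: -1215x^4 + 2430x^3 - 2430x^2 + 1215x - 243
each image's coordinates form column j of the matrix


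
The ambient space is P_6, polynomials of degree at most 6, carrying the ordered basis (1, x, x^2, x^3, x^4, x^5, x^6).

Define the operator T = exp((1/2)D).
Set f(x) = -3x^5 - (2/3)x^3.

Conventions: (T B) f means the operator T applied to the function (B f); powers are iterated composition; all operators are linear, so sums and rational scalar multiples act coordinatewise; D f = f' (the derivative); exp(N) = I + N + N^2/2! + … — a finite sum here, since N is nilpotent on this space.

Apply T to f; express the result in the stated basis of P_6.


order-1 term: -(15/2)x^4 - x^2
order-2 term: -(15/2)x^3 - (1/2)x
order-3 term: -(15/4)x^2 - 1/12
order-4 term: -(15/16)x
order-5 term: -3/32
the series for exp((1/2)D) f terminates at order 5
exp((1/2)D) f = -3x^5 - (15/2)x^4 - (49/6)x^3 - (19/4)x^2 - (23/16)x - 17/96

the image equals g(x) = -3x^5 - (15/2)x^4 - (49/6)x^3 - (19/4)x^2 - (23/16)x - 17/96


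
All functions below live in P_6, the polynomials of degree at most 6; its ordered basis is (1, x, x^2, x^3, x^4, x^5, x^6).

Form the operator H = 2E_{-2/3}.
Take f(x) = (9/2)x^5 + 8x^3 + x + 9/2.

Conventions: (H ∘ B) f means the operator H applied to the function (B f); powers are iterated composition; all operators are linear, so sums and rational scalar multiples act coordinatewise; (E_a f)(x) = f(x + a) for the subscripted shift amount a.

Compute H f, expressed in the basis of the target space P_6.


E_{-2/3} f = (9/2)x^5 - 15x^4 + 28x^3 - (88/3)x^2 + (145/9)x + 47/54
(2E_{-2/3}) f = 9x^5 - 30x^4 + 56x^3 - (176/3)x^2 + (290/9)x + 47/27

the result is g(x) = 9x^5 - 30x^4 + 56x^3 - (176/3)x^2 + (290/9)x + 47/27


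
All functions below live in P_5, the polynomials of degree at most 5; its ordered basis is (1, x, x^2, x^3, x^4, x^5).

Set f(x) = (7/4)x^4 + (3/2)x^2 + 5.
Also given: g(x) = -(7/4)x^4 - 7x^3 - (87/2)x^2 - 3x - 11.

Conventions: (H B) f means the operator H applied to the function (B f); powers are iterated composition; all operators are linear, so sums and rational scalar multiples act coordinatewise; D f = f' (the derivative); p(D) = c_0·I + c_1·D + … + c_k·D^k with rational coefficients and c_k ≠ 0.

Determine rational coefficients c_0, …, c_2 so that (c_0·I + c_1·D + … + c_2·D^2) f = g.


D^0 f = (7/4)x^4 + (3/2)x^2 + 5
D^1 f = 7x^3 + 3x
D^2 f = 21x^2 + 3
matching coefficients of g against c_0 f + c_1 Df + … from the top degree down determines the c_i
solution: c_0 = -1, c_1 = -1, c_2 = -2

c_0 = -1, c_1 = -1, c_2 = -2


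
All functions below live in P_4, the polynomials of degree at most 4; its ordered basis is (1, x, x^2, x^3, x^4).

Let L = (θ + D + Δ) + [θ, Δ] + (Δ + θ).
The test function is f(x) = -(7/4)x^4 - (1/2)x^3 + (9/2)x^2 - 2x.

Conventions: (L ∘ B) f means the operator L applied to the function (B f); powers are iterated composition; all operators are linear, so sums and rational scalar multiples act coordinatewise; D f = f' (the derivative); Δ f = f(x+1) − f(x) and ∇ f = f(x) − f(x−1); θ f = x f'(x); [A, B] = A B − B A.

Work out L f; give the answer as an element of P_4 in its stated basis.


θ f = -7x^4 - (3/2)x^3 + 9x^2 - 2x
D f = -7x^3 - (3/2)x^2 + 9x - 2
Δ f = -7x^3 - 12x^2 + (1/2)x + 1/4
(θ + D + Δ) f = -7x^4 - (31/2)x^3 - (9/2)x^2 + (15/2)x - 7/4
Δ f = -7x^3 - 12x^2 + (1/2)x + 1/4
θ Δ f = -21x^3 - 24x^2 + (1/2)x
θ f = -7x^4 - (3/2)x^3 + 9x^2 - 2x
Δ θ f = -28x^3 - (93/2)x^2 - (29/2)x - 3/2
[θ, Δ] f = 7x^3 + (45/2)x^2 + 15x + 3/2
Δ f = -7x^3 - 12x^2 + (1/2)x + 1/4
θ f = -7x^4 - (3/2)x^3 + 9x^2 - 2x
(Δ + θ) f = -7x^4 - (17/2)x^3 - 3x^2 - (3/2)x + 1/4
((θ + D + Δ) + [θ, Δ] + (Δ + θ)) f = -14x^4 - 17x^3 + 15x^2 + 21x

the image equals g(x) = -14x^4 - 17x^3 + 15x^2 + 21x


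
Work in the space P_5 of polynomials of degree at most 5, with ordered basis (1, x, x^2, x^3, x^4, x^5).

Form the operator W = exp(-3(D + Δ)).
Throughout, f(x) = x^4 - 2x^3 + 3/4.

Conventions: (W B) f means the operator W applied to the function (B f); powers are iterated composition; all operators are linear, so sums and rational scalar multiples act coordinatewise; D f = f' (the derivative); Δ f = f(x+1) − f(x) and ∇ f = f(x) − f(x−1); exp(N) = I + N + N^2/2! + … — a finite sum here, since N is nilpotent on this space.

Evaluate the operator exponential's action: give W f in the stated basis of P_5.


order-1 term: -24x^3 + 18x^2 + 6x + 3
order-2 term: 216x^2 - 9
order-3 term: -864x - 216
order-4 term: 1296
the series for exp(-3(D + Δ)) f terminates at order 4
exp(-3(D + Δ)) f = x^4 - 26x^3 + 234x^2 - 858x + 4299/4

g(x) = x^4 - 26x^3 + 234x^2 - 858x + 4299/4


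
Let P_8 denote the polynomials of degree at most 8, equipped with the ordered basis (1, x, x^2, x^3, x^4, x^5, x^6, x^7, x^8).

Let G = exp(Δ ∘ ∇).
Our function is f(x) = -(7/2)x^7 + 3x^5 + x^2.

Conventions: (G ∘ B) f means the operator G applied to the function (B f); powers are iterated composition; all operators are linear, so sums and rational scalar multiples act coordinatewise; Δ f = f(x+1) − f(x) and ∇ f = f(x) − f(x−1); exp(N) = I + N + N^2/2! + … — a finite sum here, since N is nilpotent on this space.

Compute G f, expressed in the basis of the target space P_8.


the result is g(x) = -(7/2)x^7 - 144x^5 - 1655x^3 + x^2 - 4249x + 2

order-1 term: -147x^5 - 185x^3 - 19x + 2
order-2 term: -1470x^3 - 1290x
order-3 term: -2940x
the series for exp(Δ ∘ ∇) f terminates at order 3
exp(Δ ∘ ∇) f = -(7/2)x^7 - 144x^5 - 1655x^3 + x^2 - 4249x + 2


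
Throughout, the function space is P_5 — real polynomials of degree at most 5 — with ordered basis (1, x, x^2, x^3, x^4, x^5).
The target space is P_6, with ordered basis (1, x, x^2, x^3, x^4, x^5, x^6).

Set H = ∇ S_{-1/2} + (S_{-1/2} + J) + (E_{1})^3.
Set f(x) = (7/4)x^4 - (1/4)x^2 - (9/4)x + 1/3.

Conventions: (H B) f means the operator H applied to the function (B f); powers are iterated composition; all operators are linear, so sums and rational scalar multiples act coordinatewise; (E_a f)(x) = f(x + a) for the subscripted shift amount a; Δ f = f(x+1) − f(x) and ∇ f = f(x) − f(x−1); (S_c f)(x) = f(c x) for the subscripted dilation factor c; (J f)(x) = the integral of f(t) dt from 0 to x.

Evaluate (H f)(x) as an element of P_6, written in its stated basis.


the image equals g(x) = (7/20)x^5 + (119/64)x^4 + (1025/48)x^3 + (2957/32)x^2 + (8977/48)x + 25823/192

S_{-1/2} f = (7/64)x^4 - (1/16)x^2 + (9/8)x + 1/3
∇ S_{-1/2} f = (7/16)x^3 - (21/32)x^2 + (5/16)x + 69/64
S_{-1/2} f = (7/64)x^4 - (1/16)x^2 + (9/8)x + 1/3
J f = (7/20)x^5 - (1/12)x^3 - (9/8)x^2 + (1/3)x
(S_{-1/2} + J) f = (7/20)x^5 + (7/64)x^4 - (1/12)x^3 - (19/16)x^2 + (35/24)x + 1/3
E_{1} f = (7/4)x^4 + 7x^3 + (41/4)x^2 + (17/4)x - 5/12
E_{1} E_{1} f = (7/4)x^4 + 14x^3 + (167/4)x^2 + (211/4)x + 137/6
E_{1} E_{1} E_{1} f = (7/4)x^4 + 21x^3 + (377/4)x^2 + (741/4)x + 1597/12
(∇ S_{-1/2} + (S_{-1/2} + J) + (E_{1})^3) f = (7/20)x^5 + (119/64)x^4 + (1025/48)x^3 + (2957/32)x^2 + (8977/48)x + 25823/192


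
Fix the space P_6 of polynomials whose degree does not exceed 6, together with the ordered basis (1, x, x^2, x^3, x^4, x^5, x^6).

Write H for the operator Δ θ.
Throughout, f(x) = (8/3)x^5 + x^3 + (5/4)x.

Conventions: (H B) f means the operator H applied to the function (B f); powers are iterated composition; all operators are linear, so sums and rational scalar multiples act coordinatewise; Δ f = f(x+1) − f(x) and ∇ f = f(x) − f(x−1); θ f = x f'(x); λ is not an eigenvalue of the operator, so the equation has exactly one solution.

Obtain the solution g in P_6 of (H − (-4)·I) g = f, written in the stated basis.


g(x) = (2/3)x^5 - (25/6)x^4 + (103/12)x^3 - (127/48)x^2 - (185/48)x - 157/192

write g with unknown coordinates in the stated basis and equate coefficients in (H − (-4)·I) g = f
solving from the highest basis element down gives g = (2/3)x^5 - (25/6)x^4 + (103/12)x^3 - (127/48)x^2 - (185/48)x - 157/192
check: H g = (50/3)x^4 - (100/3)x^3 + (127/12)x^2 + (50/3)x + 157/48
so H g − (-4)·g = (8/3)x^5 + x^3 + (5/4)x = f ✓


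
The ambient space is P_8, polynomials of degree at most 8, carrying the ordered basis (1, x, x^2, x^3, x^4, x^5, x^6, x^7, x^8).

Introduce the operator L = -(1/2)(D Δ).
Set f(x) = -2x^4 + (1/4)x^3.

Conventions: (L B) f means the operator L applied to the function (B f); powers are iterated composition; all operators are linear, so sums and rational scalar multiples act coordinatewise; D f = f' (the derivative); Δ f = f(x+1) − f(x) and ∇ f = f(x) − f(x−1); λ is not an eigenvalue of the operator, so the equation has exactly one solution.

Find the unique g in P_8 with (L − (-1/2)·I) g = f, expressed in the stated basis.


write g with unknown coordinates in the stated basis and equate coefficients in (L − (-1/2)·I) g = f
solving from the highest basis element down gives g = -4x^4 + (1/2)x^3 - 48x^2 - 45x - 221/2
check: L g = 24x^2 + (45/2)x + 221/4
so L g − (-1/2)·g = -2x^4 + (1/4)x^3 = f ✓

the result is g(x) = -4x^4 + (1/2)x^3 - 48x^2 - 45x - 221/2


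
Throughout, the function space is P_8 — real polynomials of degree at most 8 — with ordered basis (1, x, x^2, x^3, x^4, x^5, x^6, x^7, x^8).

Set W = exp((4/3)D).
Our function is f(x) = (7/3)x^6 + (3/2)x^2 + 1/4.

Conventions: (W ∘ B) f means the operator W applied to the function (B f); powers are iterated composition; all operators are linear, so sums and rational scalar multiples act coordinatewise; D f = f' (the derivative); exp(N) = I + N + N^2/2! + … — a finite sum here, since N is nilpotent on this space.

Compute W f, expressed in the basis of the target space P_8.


order-1 term: (56/3)x^5 + 4x
order-2 term: (560/9)x^4 + 8/3
order-3 term: (8960/81)x^3
order-4 term: (8960/81)x^2
order-5 term: (14336/243)x
order-6 term: 28672/2187
the series for exp((4/3)D) f terminates at order 6
exp((4/3)D) f = (7/3)x^6 + (56/3)x^5 + (560/9)x^4 + (8960/81)x^3 + (18163/162)x^2 + (15308/243)x + 140203/8748

the image equals g(x) = (7/3)x^6 + (56/3)x^5 + (560/9)x^4 + (8960/81)x^3 + (18163/162)x^2 + (15308/243)x + 140203/8748


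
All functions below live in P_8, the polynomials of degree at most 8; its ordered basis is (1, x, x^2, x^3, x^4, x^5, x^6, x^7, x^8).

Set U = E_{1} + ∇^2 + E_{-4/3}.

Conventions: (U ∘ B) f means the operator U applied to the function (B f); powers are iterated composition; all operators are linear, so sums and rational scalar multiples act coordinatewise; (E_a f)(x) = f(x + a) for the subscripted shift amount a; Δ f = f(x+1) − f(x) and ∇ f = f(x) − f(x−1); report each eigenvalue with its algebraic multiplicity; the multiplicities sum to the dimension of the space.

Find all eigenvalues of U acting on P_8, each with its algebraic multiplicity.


λ = 2 (multiplicity 9)

image of 1: 2
image of x: 2x - 1/3
image of x^2: 2x^2 - (2/3)x + 43/9
image of x^3: 2x^3 - x^2 + (43/3)x - 199/27
image of x^4: 2x^4 - (4/3)x^3 + (86/3)x^2 - (796/27)x + 1471/81
image of x^5: 2x^5 - (5/3)x^4 + (430/9)x^3 - (1990/27)x^2 + (7355/81)x - 8071/243
image of x^6: 2x^6 - 2x^5 + (215/3)x^4 - (3980/27)x^3 + (7355/27)x^2 - (16142/81)x + 50023/729
image of x^7: 2x^7 - (7/3)x^6 + (301/3)x^5 - (6965/27)x^4 + (51485/81)x^3 - (56497/81)x^2 + (350161/729)x - 289759/2187
image of x^8: 2x^8 - (8/3)x^7 + (1204/9)x^6 - (11144/27)x^5 + (102970/81)x^4 - (451976/243)x^3 + (1400644/729)x^2 - (2318072/2187)x + 1738591/6561
the matrix is upper triangular; its diagonal is (2, 2, 2, 2, 2, 2, 2, 2, 2)
for a triangular matrix the eigenvalues are the diagonal entries, with algebraic multiplicity their repetition count


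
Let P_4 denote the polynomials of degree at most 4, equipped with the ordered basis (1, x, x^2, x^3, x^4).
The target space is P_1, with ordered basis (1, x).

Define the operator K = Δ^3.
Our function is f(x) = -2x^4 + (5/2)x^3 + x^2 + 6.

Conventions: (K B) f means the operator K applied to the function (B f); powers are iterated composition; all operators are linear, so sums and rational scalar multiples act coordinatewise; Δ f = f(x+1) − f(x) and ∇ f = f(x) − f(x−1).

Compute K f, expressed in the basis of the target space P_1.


the result is g(x) = -48x - 57

Δ f = -8x^3 - (9/2)x^2 + (3/2)x + 3/2
Δ Δ f = -24x^2 - 33x - 11
Δ Δ Δ f = -48x - 57


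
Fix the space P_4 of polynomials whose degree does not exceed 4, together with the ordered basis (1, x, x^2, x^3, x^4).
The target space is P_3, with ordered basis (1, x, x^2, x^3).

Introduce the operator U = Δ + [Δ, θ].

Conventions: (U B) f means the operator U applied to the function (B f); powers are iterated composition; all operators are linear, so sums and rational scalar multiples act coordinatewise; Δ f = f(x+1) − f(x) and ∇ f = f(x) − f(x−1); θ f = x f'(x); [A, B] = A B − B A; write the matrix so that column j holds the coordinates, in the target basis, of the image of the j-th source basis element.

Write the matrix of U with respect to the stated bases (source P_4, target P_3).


the matrix is [[0, 2, 3, 4, 5]; [0, 0, 4, 9, 16]; [0, 0, 0, 6, 18]; [0, 0, 0, 0, 8]] (rows listed top to bottom)

image of 1: 0
image of x: 2
image of x^2: 4x + 3
image of x^3: 6x^2 + 9x + 4
image of x^4: 8x^3 + 18x^2 + 16x + 5
each image's coordinates form column j of the matrix


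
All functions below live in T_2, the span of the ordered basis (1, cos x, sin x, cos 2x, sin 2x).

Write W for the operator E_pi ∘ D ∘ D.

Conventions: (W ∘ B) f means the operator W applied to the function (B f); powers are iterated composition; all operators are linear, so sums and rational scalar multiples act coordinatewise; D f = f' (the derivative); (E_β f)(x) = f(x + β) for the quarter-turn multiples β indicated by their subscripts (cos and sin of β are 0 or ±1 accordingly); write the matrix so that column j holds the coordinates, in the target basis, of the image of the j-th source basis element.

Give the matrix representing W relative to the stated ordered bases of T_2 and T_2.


the matrix is [[0, 0, 0, 0, 0]; [0, 1, 0, 0, 0]; [0, 0, 1, 0, 0]; [0, 0, 0, -4, 0]; [0, 0, 0, 0, -4]] (rows listed top to bottom)

image of 1: 0
image of cos x: cos x
image of sin x: sin x
image of cos 2x: -4cos 2x
image of sin 2x: -4sin 2x
each image's coordinates form column j of the matrix


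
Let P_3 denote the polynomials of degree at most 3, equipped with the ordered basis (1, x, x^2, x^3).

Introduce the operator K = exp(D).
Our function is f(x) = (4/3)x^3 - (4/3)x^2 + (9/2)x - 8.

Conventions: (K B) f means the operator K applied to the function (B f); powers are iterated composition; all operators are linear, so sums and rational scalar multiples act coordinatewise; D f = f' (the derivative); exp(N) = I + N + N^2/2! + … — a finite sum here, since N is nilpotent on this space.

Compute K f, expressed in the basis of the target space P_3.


order-1 term: 4x^2 - (8/3)x + 9/2
order-2 term: 4x - 4/3
order-3 term: 4/3
the series for exp(D) f terminates at order 3
exp(D) f = (4/3)x^3 + (8/3)x^2 + (35/6)x - 7/2

the result is g(x) = (4/3)x^3 + (8/3)x^2 + (35/6)x - 7/2


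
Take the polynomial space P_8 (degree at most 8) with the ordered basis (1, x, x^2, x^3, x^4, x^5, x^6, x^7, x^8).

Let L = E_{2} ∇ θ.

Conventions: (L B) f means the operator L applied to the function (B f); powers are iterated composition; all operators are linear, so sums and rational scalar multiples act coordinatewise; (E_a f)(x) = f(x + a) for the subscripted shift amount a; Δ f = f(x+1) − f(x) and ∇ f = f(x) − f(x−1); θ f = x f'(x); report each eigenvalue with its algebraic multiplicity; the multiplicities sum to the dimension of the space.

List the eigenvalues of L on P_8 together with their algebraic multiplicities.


image of 1: 0
image of x: 1
image of x^2: 4x + 6
image of x^3: 9x^2 + 27x + 21
image of x^4: 16x^3 + 72x^2 + 112x + 60
image of x^5: 25x^4 + 150x^3 + 350x^2 + 375x + 155
image of x^6: 36x^5 + 270x^4 + 840x^3 + 1350x^2 + 1116x + 378
image of x^7: 49x^6 + 441x^5 + 1715x^4 + 3675x^3 + 4557x^2 + 3087x + 889
image of x^8: 64x^7 + 672x^6 + 3136x^5 + 8400x^4 + 13888x^3 + 14112x^2 + 8128x + 2040
the matrix is upper triangular; its diagonal is (0, 0, 0, 0, 0, 0, 0, 0, 0)
for a triangular matrix the eigenvalues are the diagonal entries, with algebraic multiplicity their repetition count

λ = 0 (multiplicity 9)


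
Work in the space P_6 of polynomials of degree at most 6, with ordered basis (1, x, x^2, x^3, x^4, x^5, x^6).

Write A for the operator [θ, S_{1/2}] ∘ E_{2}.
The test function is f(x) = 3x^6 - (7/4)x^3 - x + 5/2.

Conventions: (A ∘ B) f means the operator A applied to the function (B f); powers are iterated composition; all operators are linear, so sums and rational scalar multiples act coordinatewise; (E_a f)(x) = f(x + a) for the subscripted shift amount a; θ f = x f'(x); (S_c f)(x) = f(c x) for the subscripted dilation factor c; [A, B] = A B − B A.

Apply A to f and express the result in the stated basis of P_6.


g(x) = 0

E_{2} f = 3x^6 + 36x^5 + 180x^4 + (1913/4)x^3 + (1419/2)x^2 + 554x + 357/2
S_{1/2} E_{2} f = (3/64)x^6 + (9/8)x^5 + (45/4)x^4 + (1913/32)x^3 + (1419/8)x^2 + 277x + 357/2
θ S_{1/2} E_{2} f = (9/32)x^6 + (45/8)x^5 + 45x^4 + (5739/32)x^3 + (1419/4)x^2 + 277x
θ E_{2} f = 18x^6 + 180x^5 + 720x^4 + (5739/4)x^3 + 1419x^2 + 554x
S_{1/2} θ E_{2} f = (9/32)x^6 + (45/8)x^5 + 45x^4 + (5739/32)x^3 + (1419/4)x^2 + 277x
[θ, S_{1/2}] E_{2} f = 0
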